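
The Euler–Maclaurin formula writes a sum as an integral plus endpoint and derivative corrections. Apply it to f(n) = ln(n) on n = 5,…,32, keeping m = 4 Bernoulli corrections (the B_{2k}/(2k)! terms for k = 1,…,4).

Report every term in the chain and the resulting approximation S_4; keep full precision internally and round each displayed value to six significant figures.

S_4 ≈ 78.3799

∫_5^32 ln(x) dx evaluates to 75.8564.
Boundary: ½(f(5) + f(32)) = ½(1.60944 + 3.46574) = 2.53759.
Running total after boundary: 78.3939.
Order-1 term: 1/12 · (0.0312500 − 0.200000) = -0.0140625.
Running total after k=1: 78.3799.
Order-2 term: −1/720 · (6.10352e-05 − 0.0160000) = 2.21375e-05.
Running total after k=2: 78.3799.
Order-3 term: 1/30240 · (7.15256e-07 − 0.00768000) = -2.53945e-07.
Running total after k=3: 78.3799.
Order-4 term: −1/1209600 · (2.09548e-08 − 0.00921600) = 7.61903e-09.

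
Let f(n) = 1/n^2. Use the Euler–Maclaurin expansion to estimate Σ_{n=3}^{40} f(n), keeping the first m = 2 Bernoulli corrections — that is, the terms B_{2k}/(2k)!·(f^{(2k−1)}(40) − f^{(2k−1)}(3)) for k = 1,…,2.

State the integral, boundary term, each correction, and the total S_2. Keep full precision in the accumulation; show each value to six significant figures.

Integral: ∫_3^40 1/x^2 dx = 0.308333.
Boundary: ½(f(3) + f(40)) = ½(0.111111 + 0.000625000) = 0.0558681.
Integral + boundary = 0.364201.
Order-1 term: 1/12 · (-3.12500e-05 − (-0.0740741)) = 0.00617024.
After k=1: 0.370372.
Order-2 term: −1/720 · (-2.34375e-07 − (-0.0987654)) = -0.000137174.

S_2 ≈ 0.370234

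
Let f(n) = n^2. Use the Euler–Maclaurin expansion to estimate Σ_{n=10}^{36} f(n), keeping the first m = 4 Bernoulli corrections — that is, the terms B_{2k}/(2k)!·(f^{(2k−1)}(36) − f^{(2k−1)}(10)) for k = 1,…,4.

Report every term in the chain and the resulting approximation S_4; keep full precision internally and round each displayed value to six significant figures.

The integral term ∫_10^36 x^2 dx = 15218.7.
Boundary: ½(f(10) + f(36)) = ½(100.000 + 1296.00) = 698.000.
Running total after boundary: 15916.7.
Correction k=1: B_{2}/2! · (f^{(1)}(36) − f^{(1)}(10)) = 1/12 · (72.0000 − 20.0000) = 4.33333.
Partial sum through k=1: 15921.0.
Correction k=2: B_{4}/4! · (f^{(3)}(36) − f^{(3)}(10)) = −1/720 · (0.00000 − 0.00000) = 0.00000.
Partial sum through k=2: 15921.0.
Correction k=3: B_{6}/6! · (f^{(5)}(36) − f^{(5)}(10)) = 1/30240 · (0.00000 − 0.00000) = 0.00000.
Partial sum through k=3: 15921.0.
Correction k=4: B_{8}/8! · (f^{(7)}(36) − f^{(7)}(10)) = −1/1209600 · (0.00000 − 0.00000) = 0.00000.

S_4 ≈ 15921.0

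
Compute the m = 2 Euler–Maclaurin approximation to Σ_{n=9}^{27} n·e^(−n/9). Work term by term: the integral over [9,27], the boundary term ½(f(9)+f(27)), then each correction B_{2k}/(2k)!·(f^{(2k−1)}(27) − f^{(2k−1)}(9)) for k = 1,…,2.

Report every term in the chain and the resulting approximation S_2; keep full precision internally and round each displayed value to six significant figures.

∫_9^27 x·e^(−x/9) dx evaluates to 43.4655.
Endpoint term: (f(9) + f(27))/2 = (3.31091 + 1.34425)/2 = 2.32758.
So far: 45.7930.
Correction k=1: B_{2}/2! · (f^{(1)}(27) − f^{(1)}(9)) = 1/12 · (-0.0995741 − 0.00000) = -0.00829784.
Partial sum through k=1: 45.7847.
Correction k=2: B_{4}/4! · (f^{(3)}(27) − f^{(3)}(9)) = −1/720 · (0.00000 − 0.00908344) = 1.26159e-05.

S_2 ≈ 45.7848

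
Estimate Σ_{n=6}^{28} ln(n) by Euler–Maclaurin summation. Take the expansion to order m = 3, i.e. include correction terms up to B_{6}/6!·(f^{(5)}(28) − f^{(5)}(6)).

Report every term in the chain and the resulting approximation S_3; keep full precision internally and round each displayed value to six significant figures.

Integral: ∫_6^28 ln(x) dx = 60.5512.
Endpoint term: (f(6) + f(28))/2 = (1.79176 + 3.33220)/2 = 2.56198.
So far: 63.1132.
Order-1 term: 1/12 · (0.0357143 − 0.166667) = -0.0109127.
Partial sum through k=1: 63.1022.
Order-2 term: −1/720 · (9.11079e-05 − 0.00925926) = 1.27335e-05.
Partial sum through k=2: 63.1023.
Order-3 term: 1/30240 · (1.39451e-06 − 0.00308642) = -1.02018e-07.

S_3 ≈ 63.1023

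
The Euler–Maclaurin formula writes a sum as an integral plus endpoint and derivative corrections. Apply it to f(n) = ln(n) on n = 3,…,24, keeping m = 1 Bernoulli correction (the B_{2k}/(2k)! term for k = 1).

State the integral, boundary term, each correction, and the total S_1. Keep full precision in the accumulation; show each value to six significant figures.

The integral term ∫_3^24 ln(x) dx = 51.9775.
Endpoint term: (f(3) + f(24))/2 = (1.09861 + 3.17805)/2 = 2.13833.
So far: 54.1158.
k=1: B_{2}/(2)! × [f^{(1)}(24) − f^{(1)}(3)] = 1/12 × (0.0416667 − 0.333333) = -0.0243056.

S_1 ≈ 54.0915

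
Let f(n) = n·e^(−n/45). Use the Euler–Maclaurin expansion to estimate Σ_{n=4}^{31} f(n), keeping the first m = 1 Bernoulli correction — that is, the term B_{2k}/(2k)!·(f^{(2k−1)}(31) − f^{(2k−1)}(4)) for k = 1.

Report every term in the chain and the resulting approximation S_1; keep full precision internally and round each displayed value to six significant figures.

Integral: ∫_4^31 x·e^(−x/45) dx = 300.161.
Boundary: ½(f(4) + f(31)) = ½(3.65979 + 15.5661) = 9.61297.
So far: 309.774.
k=1: B_{2}/(2)! × [f^{(1)}(31) − f^{(1)}(4)] = 1/12 × (0.156219 − 0.833619) = -0.0564499.

S_1 ≈ 309.718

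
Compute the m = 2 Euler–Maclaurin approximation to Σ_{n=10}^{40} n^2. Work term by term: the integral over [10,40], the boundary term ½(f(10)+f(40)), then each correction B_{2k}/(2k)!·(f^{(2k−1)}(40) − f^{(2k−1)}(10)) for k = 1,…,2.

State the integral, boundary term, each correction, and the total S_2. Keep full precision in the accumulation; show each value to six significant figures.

The integral term ∫_10^40 x^2 dx = 21000.0.
½[f(10) + f(40)] = ½[100.000 + 1600.00] = 850.000.
Running total after boundary: 21850.0.
k=1: B_{2}/(2)! × [f^{(1)}(40) − f^{(1)}(10)] = 1/12 × (80.0000 − 20.0000) = 5.00000.
Partial sum through k=1: 21855.0.
k=2: B_{4}/(4)! × [f^{(3)}(40) − f^{(3)}(10)] = −1/720 × (0.00000 − 0.00000) = 0.00000.

S_2 ≈ 21855.0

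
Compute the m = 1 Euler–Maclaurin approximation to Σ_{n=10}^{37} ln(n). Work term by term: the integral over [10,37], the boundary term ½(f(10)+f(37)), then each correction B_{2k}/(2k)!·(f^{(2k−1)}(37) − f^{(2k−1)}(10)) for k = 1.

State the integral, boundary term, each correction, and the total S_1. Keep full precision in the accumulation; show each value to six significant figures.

∫_10^37 ln(x) dx evaluates to 83.5781.
Boundary: ½(f(10) + f(37)) = ½(2.30259 + 3.61092) = 2.95675.
So far: 86.5349.
k=1: B_{2}/(2)! × [f^{(1)}(37) − f^{(1)}(10)] = 1/12 × (0.0270270 − 0.100000) = -0.00608108.

S_1 ≈ 86.5288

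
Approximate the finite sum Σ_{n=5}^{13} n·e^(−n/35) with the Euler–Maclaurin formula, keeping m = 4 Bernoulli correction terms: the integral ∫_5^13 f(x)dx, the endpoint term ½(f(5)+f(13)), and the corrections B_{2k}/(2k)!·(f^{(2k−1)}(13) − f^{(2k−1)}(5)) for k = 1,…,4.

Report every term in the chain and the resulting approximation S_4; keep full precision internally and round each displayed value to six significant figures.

S_4 ≈ 61.4767

Integral: ∫_5^13 x·e^(−x/35) dx = 54.8520.
½[f(5) + f(13)] = ½[4.33439 + 8.96673] = 6.65056.
So far: 61.5025.
Order-1 term: 1/12 · (0.433556 − 0.743038) = -0.0257902.
Partial sum through k=1: 61.4767.
Order-2 term: −1/720 · (0.00148004 − 0.00202187) = 7.52541e-07.
Partial sum through k=2: 61.4767.
Order-3 term: 1/30240 · (2.12748e-06 − 2.80586e-06) = -2.24333e-11.
Partial sum through k=3: 61.4767.
Order-4 term: −1/1209600 · (2.48715e-09 − 3.23365e-09) = 6.17144e-16.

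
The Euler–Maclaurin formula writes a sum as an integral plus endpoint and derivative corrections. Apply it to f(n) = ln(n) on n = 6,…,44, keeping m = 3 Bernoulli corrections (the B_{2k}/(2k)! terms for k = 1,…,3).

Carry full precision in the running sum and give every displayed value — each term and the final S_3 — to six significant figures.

S_3 ≈ 120.530

The integral term ∫_6^44 ln(x) dx = 117.754.
Boundary: ½(f(6) + f(44)) = ½(1.79176 + 3.78419) = 2.78797.
Integral + boundary = 120.542.
k=1: B_{2}/(2)! × [f^{(1)}(44) − f^{(1)}(6)] = 1/12 × (0.0227273 − 0.166667) = -0.0119949.
Running total after k=1: 120.530.
k=2: B_{4}/(4)! × [f^{(3)}(44) − f^{(3)}(6)] = −1/720 × (2.34786e-05 − 0.00925926) = 1.28275e-05.
Running total after k=2: 120.530.
k=3: B_{6}/(6)! × [f^{(5)}(44) − f^{(5)}(6)] = 1/30240 × (1.45528e-07 − 0.00308642) = -1.02059e-07.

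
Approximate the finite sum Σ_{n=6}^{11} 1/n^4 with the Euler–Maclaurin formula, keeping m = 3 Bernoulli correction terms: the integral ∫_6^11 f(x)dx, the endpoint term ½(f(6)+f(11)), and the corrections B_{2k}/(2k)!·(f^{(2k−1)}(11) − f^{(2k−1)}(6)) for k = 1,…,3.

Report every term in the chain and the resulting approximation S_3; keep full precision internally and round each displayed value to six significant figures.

S_3 ≈ 0.00175296

∫_6^11 1/x^4 dx evaluates to 0.00129277.
Endpoint term: (f(6) + f(11))/2 = (0.000771605 + 6.83013e-05)/2 = 0.000419953.
So far: 0.00171272.
Correction k=1: B_{2}/2! · (f^{(1)}(11) − f^{(1)}(6)) = 1/12 · (-2.48369e-05 − (-0.000514403)) = 4.07972e-05.
Partial sum through k=1: 0.00175352.
Correction k=2: B_{4}/4! · (f^{(3)}(11) − f^{(3)}(6)) = −1/720 · (-6.15790e-06 − (-0.000428669)) = -5.86822e-07.
Partial sum through k=2: 0.00175294.
Correction k=3: B_{6}/6! · (f^{(5)}(11) − f^{(5)}(6)) = 1/30240 · (-2.84994e-06 − (-0.000666819)) = 2.19567e-08.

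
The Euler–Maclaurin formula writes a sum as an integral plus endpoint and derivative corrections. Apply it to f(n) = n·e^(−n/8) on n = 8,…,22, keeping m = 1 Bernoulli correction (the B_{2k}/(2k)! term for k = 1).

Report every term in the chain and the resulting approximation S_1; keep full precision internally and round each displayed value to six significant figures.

The integral term ∫_8^22 x·e^(−x/8) dx = 31.7459.
½[f(8) + f(22)] = ½[2.94304 + 1.40641] = 2.17472.
So far: 33.9206.
k=1: B_{2}/(2)! × [f^{(1)}(22) − f^{(1)}(8)] = 1/12 × (-0.111874 − 0.00000) = -0.00932281.

S_1 ≈ 33.9113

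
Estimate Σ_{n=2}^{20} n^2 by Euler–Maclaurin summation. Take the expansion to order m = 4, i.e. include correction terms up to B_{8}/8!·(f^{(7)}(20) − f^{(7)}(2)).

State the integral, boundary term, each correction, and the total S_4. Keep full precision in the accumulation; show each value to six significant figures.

S_4 ≈ 2869.00

∫_2^20 x^2 dx evaluates to 2664.00.
Endpoint term: (f(2) + f(20))/2 = (4.00000 + 400.000)/2 = 202.000.
Running total after boundary: 2866.00.
Order-1 term: 1/12 · (40.0000 − 4.00000) = 3.00000.
After k=1: 2869.00.
Order-2 term: −1/720 · (0.00000 − 0.00000) = 0.00000.
After k=2: 2869.00.
Order-3 term: 1/30240 · (0.00000 − 0.00000) = 0.00000.
After k=3: 2869.00.
Order-4 term: −1/1209600 · (0.00000 − 0.00000) = 0.00000.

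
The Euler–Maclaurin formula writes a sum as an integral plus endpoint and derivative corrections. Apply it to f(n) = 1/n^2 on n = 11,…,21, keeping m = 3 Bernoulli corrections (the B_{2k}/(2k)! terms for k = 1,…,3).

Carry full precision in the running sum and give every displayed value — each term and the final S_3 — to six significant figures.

S_3 ≈ 0.0486631

Integral: ∫_11^21 1/x^2 dx = 0.0432900.
½[f(11) + f(21)] = ½[0.00826446 + 0.00226757] = 0.00526602.
Integral + boundary = 0.0485561.
k=1: B_{2}/(2)! × [f^{(1)}(21) − f^{(1)}(11)] = 1/12 × (-0.000215959 − (-0.00150263)) = 0.000107223.
Running total after k=1: 0.0486633.
k=2: B_{4}/(4)! × [f^{(3)}(21) − f^{(3)}(11)] = −1/720 × (-5.87645e-06 − (-0.000149021)) = -1.98812e-07.
Running total after k=2: 0.0486631.
k=3: B_{6}/(6)! × [f^{(5)}(21) − f^{(5)}(11)] = 1/30240 × (-3.99758e-07 − (-3.69474e-05)) = 1.20859e-09.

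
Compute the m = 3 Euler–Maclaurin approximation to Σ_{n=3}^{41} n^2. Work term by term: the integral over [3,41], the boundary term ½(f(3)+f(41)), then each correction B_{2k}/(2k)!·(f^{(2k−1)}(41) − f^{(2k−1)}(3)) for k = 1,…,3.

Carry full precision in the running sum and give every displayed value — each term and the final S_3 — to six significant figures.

The integral term ∫_3^41 x^2 dx = 22964.7.
Boundary: ½(f(3) + f(41)) = ½(9.00000 + 1681.00) = 845.000.
Running total after boundary: 23809.7.
Correction k=1: B_{2}/2! · (f^{(1)}(41) − f^{(1)}(3)) = 1/12 · (82.0000 − 6.00000) = 6.33333.
Partial sum through k=1: 23816.0.
Correction k=2: B_{4}/4! · (f^{(3)}(41) − f^{(3)}(3)) = −1/720 · (0.00000 − 0.00000) = 0.00000.
Partial sum through k=2: 23816.0.
Correction k=3: B_{6}/6! · (f^{(5)}(41) − f^{(5)}(3)) = 1/30240 · (0.00000 − 0.00000) = 0.00000.

S_3 ≈ 23816.0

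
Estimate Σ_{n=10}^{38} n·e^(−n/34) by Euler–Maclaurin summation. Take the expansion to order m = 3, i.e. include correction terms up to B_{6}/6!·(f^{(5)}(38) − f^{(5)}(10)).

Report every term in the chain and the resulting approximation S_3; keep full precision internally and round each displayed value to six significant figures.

The integral term ∫_10^38 x·e^(−x/34) dx = 314.188.
Boundary: ½(f(10) + f(38)) = ½(7.45189 + 12.4278) = 9.93986.
Integral + boundary = 324.128.
Correction k=1: B_{2}/2! · (f^{(1)}(38) − f^{(1)}(10)) = 1/12 · (-0.0384763 − 0.526016) = -0.0470410.
Running total after k=1: 324.081.
Correction k=2: B_{4}/4! · (f^{(3)}(38) − f^{(3)}(10)) = −1/720 · (0.000532544 − 0.00174428) = 1.68297e-06.
Running total after k=2: 324.081.
Correction k=3: B_{6}/6! · (f^{(5)}(38) − f^{(5)}(10)) = 1/30240 · (9.50148e-07 − 2.62417e-06) = -5.53578e-11.

S_3 ≈ 324.081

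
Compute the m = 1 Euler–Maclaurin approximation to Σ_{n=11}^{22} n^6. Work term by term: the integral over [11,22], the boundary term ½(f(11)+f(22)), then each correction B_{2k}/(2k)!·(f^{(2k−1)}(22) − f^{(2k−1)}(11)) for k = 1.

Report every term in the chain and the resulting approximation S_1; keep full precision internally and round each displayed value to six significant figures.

S_1 ≈ 4.13625e+08

Integral: ∫_11^22 x^6 dx = 3.53553e+08.
Boundary: ½(f(11) + f(22)) = ½(1.77156e+06 + 1.13380e+08) = 5.75757e+07.
Running total after boundary: 4.11129e+08.
Correction k=1: B_{2}/2! · (f^{(1)}(22) − f^{(1)}(11)) = 1/12 · (3.09218e+07 − 966306) = 2.49629e+06.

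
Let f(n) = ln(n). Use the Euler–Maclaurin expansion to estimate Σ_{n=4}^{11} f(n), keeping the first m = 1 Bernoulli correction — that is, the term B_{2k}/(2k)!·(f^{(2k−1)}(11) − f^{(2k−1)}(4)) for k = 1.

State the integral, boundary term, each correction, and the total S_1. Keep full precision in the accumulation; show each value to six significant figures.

S_1 ≈ 15.7105

The integral term ∫_4^11 ln(x) dx = 13.8317.
Endpoint term: (f(4) + f(11))/2 = (1.38629 + 2.39790)/2 = 1.89209.
So far: 15.7238.
Order-1 term: 1/12 · (0.0909091 − 0.250000) = -0.0132576.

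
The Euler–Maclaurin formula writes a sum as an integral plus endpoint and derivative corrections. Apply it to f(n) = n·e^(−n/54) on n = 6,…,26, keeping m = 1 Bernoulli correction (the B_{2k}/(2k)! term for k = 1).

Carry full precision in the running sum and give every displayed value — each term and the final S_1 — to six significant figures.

Integral: ∫_6^26 x·e^(−x/54) dx = 230.092.
Boundary: ½(f(6) + f(26)) = ½(5.36904 + 16.0646) = 10.7168.
Integral + boundary = 240.809.
Correction k=1: B_{2}/2! · (f^{(1)}(26) − f^{(1)}(6)) = 1/12 · (0.320376 − 0.795413) = -0.0395864.

S_1 ≈ 240.770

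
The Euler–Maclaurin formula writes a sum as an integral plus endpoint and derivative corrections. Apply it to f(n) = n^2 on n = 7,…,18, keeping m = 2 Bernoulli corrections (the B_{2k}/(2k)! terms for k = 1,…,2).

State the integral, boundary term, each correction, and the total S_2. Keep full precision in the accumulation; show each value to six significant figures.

Integral: ∫_7^18 x^2 dx = 1829.67.
½[f(7) + f(18)] = ½[49.0000 + 324.000] = 186.500.
Integral + boundary = 2016.17.
k=1: B_{2}/(2)! × [f^{(1)}(18) − f^{(1)}(7)] = 1/12 × (36.0000 − 14.0000) = 1.83333.
Partial sum through k=1: 2018.00.
k=2: B_{4}/(4)! × [f^{(3)}(18) − f^{(3)}(7)] = −1/720 × (0.00000 − 0.00000) = 0.00000.

S_2 ≈ 2018.00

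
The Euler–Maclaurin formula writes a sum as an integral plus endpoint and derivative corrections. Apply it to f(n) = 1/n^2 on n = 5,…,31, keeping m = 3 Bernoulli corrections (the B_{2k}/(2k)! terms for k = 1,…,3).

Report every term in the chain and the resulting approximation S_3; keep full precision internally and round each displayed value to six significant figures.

∫_5^31 1/x^2 dx evaluates to 0.167742.
Boundary: ½(f(5) + f(31)) = ½(0.0400000 + 0.00104058) = 0.0205203.
Integral + boundary = 0.188262.
k=1: B_{2}/(2)! × [f^{(1)}(31) − f^{(1)}(5)] = 1/12 × (-6.71344e-05 − (-0.0160000)) = 0.00132774.
Running total after k=1: 0.189590.
k=2: B_{4}/(4)! × [f^{(3)}(31) − f^{(3)}(5)] = −1/720 × (-8.38306e-07 − (-0.00768000)) = -1.06655e-05.
Running total after k=2: 0.189579.
k=3: B_{6}/(6)! × [f^{(5)}(31) − f^{(5)}(5)] = 1/30240 × (-2.61698e-08 − (-0.00921600)) = 3.04761e-07.

S_3 ≈ 0.189580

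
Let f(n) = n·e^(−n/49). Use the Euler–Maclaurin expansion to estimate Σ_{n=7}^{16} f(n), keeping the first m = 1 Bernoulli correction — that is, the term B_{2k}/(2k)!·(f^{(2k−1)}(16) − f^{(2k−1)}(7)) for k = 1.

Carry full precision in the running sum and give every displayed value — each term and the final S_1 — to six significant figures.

∫_7^16 x·e^(−x/49) dx evaluates to 80.9830.
½[f(7) + f(16)] = ½[6.06815 + 11.5428] = 8.80545.
So far: 89.7884.
Correction k=1: B_{2}/2! · (f^{(1)}(16) − f^{(1)}(7)) = 1/12 · (0.485856 − 0.743038) = -0.0214319.

S_1 ≈ 89.7670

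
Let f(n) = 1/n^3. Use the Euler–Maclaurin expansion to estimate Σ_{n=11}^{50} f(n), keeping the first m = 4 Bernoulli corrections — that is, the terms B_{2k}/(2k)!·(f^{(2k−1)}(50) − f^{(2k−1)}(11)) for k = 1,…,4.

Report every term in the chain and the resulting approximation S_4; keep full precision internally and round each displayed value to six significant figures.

Integral: ∫_11^50 1/x^3 dx = 0.00393223.
½[f(11) + f(50)] = ½[0.000751315 + 8.00000e-06] = 0.000379657.
So far: 0.00431189.
k=1: B_{2}/(2)! × [f^{(1)}(50) − f^{(1)}(11)] = 1/12 × (-4.80000e-07 − (-0.000204904)) = 1.70353e-05.
Running total after k=1: 0.00432892.
k=2: B_{4}/(4)! × [f^{(3)}(50) − f^{(3)}(11)] = −1/720 × (-3.84000e-09 − (-3.38684e-05)) = -4.70342e-08.
Running total after k=2: 0.00432888.
k=3: B_{6}/(6)! × [f^{(5)}(50) − f^{(5)}(11)] = 1/30240 × (-6.45120e-11 − (-1.17560e-05)) = 3.88754e-10.
Running total after k=3: 0.00432888.
k=4: B_{8}/(8)! × [f^{(7)}(50) − f^{(7)}(11)] = −1/1209600 × (-1.85795e-12 − (-6.99530e-06)) = -5.78315e-12.

S_4 ≈ 0.00432888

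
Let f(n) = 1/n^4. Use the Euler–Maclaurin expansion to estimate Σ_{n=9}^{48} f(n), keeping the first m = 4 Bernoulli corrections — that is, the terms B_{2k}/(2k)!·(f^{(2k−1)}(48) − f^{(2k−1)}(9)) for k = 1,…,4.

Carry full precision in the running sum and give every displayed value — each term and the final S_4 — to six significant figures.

∫_9^48 1/x^4 dx evaluates to 0.000454233.
½[f(9) + f(48)] = ½[0.000152416 + 1.88380e-07] = 7.63021e-05.
Integral + boundary = 0.000530535.
Correction k=1: B_{2}/2! · (f^{(1)}(48) − f^{(1)}(9)) = 1/12 · (-1.56983e-08 − (-6.77404e-05)) = 5.64372e-06.
Running total after k=1: 0.000536179.
Correction k=2: B_{4}/4! · (f^{(3)}(48) − f^{(3)}(9)) = −1/720 · (-2.04406e-10 − (-2.50890e-05)) = -3.48456e-08.
Running total after k=2: 0.000536144.
Correction k=3: B_{6}/6! · (f^{(5)}(48) − f^{(5)}(9)) = 1/30240 · (-4.96819e-12 − (-1.73455e-05)) = 5.73594e-10.
Running total after k=3: 0.000536145.
Correction k=4: B_{8}/8! · (f^{(7)}(48) − f^{(7)}(9)) = −1/1209600 · (-1.94070e-13 − (-1.92728e-05)) = -1.59332e-11.

S_4 ≈ 0.000536145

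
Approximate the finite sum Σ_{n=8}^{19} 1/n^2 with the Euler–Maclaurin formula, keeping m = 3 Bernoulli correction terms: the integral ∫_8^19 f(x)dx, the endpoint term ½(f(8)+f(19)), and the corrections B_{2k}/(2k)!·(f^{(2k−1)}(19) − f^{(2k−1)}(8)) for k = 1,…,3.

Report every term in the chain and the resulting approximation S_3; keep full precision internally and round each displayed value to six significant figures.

Integral: ∫_8^19 1/x^2 dx = 0.0723684.
½[f(8) + f(19)] = ½[0.0156250 + 0.00277008] = 0.00919754.
So far: 0.0815660.
Order-1 term: 1/12 · (-0.000291588 − (-0.00390625)) = 0.000301222.
After k=1: 0.0818672.
Order-2 term: −1/720 · (-9.69267e-06 − (-0.000732422)) = -1.00379e-06.
After k=2: 0.0818662.
Order-3 term: 1/30240 · (-8.05485e-07 − (-0.000343323)) = 1.13266e-08.

S_3 ≈ 0.0818662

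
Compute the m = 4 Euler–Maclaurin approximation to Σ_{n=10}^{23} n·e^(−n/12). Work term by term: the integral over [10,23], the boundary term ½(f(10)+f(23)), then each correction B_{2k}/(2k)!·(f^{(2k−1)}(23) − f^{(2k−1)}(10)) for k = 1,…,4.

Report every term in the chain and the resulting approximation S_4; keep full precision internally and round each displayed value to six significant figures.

S_4 ≈ 56.8007

Integral: ∫_10^23 x·e^(−x/12) dx = 52.9534.
Endpoint term: (f(10) + f(23))/2 = (4.34598 + 3.38322)/2 = 3.86460.
Integral + boundary = 56.8180.
k=1: B_{2}/(2)! × [f^{(1)}(23) − f^{(1)}(10)] = 1/12 × (-0.134838 − 0.0724330) = -0.0172726.
After k=1: 56.8007.
k=2: B_{4}/(4)! × [f^{(3)}(23) − f^{(3)}(10)] = −1/720 × (0.00110663 − 0.00653909) = 7.54509e-06.
After k=2: 56.8007.
k=3: B_{6}/(6)! × [f^{(5)}(23) − f^{(5)}(10)] = 1/30240 × (2.18725e-05 − 8.73276e-05) = -2.16452e-09.
After k=3: 56.8007.
k=4: B_{8}/(8)! × [f^{(7)}(23) − f^{(7)}(10)] = −1/1209600 × (2.50417e-07 − 8.97534e-07) = 5.34985e-13.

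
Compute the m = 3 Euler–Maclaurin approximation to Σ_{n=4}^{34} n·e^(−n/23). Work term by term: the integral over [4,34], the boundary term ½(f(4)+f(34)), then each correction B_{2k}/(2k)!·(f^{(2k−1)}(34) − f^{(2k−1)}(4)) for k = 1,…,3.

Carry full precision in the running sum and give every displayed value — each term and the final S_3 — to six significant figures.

∫_4^34 x·e^(−x/23) dx evaluates to 222.917.
Boundary: ½(f(4) + f(34)) = ½(3.36148 + 7.75315) = 5.55732.
So far: 228.475.
Correction k=1: B_{2}/2! · (f^{(1)}(34) − f^{(1)}(4)) = 1/12 · (-0.109060 − 0.694219) = -0.0669399.
Partial sum through k=1: 228.408.
Correction k=2: B_{4}/4! · (f^{(3)}(34) − f^{(3)}(4)) = −1/720 · (0.000655970 − 0.00448952) = 5.32438e-06.
Partial sum through k=2: 228.408.
Correction k=3: B_{6}/6! · (f^{(5)}(34) − f^{(5)}(4)) = 1/30240 · (2.86976e-06 − 1.44929e-05) = -3.84362e-10.

S_3 ≈ 228.408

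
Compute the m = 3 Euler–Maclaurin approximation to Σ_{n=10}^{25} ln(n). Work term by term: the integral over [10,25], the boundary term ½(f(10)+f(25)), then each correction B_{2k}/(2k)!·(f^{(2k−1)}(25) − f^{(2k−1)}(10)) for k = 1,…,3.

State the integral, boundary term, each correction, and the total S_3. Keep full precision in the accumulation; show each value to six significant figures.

The integral term ∫_10^25 ln(x) dx = 42.4460.
Boundary: ½(f(10) + f(25)) = ½(2.30259 + 3.21888) = 2.76073.
Running total after boundary: 45.2068.
k=1: B_{2}/(2)! × [f^{(1)}(25) − f^{(1)}(10)] = 1/12 × (0.0400000 − 0.100000) = -0.00500000.
After k=1: 45.2018.
k=2: B_{4}/(4)! × [f^{(3)}(25) − f^{(3)}(10)] = −1/720 × (0.000128000 − 0.00200000) = 2.60000e-06.
After k=2: 45.2018.
k=3: B_{6}/(6)! × [f^{(5)}(25) − f^{(5)}(10)] = 1/30240 × (2.45760e-06 − 0.000240000) = -7.85524e-09.

S_3 ≈ 45.2018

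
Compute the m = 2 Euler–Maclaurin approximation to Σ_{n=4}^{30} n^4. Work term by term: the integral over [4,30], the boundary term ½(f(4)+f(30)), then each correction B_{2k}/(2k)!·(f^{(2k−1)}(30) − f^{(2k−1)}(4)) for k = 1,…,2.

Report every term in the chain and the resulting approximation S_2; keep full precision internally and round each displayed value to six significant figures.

∫_4^30 x^4 dx evaluates to 4.85980e+06.
Boundary: ½(f(4) + f(30)) = ½(256.000 + 810000) = 405128.
So far: 5.26492e+06.
Order-1 term: 1/12 · (108000 − 256.000) = 8978.67.
Partial sum through k=1: 5.27390e+06.
Order-2 term: −1/720 · (720.000 − 96.0000) = -0.866667.

S_2 ≈ 5.27390e+06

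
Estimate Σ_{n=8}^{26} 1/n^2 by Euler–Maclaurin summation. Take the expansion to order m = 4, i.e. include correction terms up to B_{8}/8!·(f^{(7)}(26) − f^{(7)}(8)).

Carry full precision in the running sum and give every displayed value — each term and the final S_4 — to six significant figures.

The integral term ∫_8^26 1/x^2 dx = 0.0865385.
Boundary: ½(f(8) + f(26)) = ½(0.0156250 + 0.00147929) = 0.00855214.
Running total after boundary: 0.0950906.
k=1: B_{2}/(2)! × [f^{(1)}(26) − f^{(1)}(8)] = 1/12 × (-0.000113792 − (-0.00390625)) = 0.000316038.
Partial sum through k=1: 0.0954066.
k=2: B_{4}/(4)! × [f^{(3)}(26) − f^{(3)}(8)] = −1/720 × (-2.01997e-06 − (-0.000732422)) = -1.01445e-06.
Partial sum through k=2: 0.0954056.
k=3: B_{6}/(6)! × [f^{(5)}(26) − f^{(5)}(8)] = 1/30240 × (-8.96436e-08 − (-0.000343323)) = 1.13503e-08.
Partial sum through k=3: 0.0954056.
k=4: B_{8}/(8)! × [f^{(7)}(26) − f^{(7)}(8)] = −1/1209600 × (-7.42609e-09 − (-0.000300407)) = -2.48347e-10.

S_4 ≈ 0.0954056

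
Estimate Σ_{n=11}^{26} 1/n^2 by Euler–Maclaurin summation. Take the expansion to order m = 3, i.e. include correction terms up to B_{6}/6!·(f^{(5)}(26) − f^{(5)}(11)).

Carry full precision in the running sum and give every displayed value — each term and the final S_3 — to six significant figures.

Integral: ∫_11^26 1/x^2 dx = 0.0524476.
Endpoint term: (f(11) + f(26))/2 = (0.00826446 + 0.00147929)/2 = 0.00487188.
Running total after boundary: 0.0573194.
Order-1 term: 1/12 · (-0.000113792 − (-0.00150263)) = 0.000115737.
Partial sum through k=1: 0.0574352.
Order-2 term: −1/720 · (-2.01997e-06 − (-0.000149021)) = -2.04168e-07.
Partial sum through k=2: 0.0574350.
Order-3 term: 1/30240 · (-8.96436e-08 − (-3.69474e-05)) = 1.21884e-09.

S_3 ≈ 0.0574350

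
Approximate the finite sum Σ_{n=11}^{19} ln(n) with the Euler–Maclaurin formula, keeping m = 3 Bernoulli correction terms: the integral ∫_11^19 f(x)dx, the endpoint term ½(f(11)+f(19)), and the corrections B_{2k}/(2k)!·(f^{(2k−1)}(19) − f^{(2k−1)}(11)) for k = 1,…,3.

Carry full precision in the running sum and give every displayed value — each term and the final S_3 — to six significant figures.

S_3 ≈ 24.2355

∫_11^19 ln(x) dx evaluates to 21.5675.
½[f(11) + f(19)] = ½[2.39790 + 2.94444] = 2.67117.
So far: 24.2387.
Order-1 term: 1/12 · (0.0526316 − 0.0909091) = -0.00318979.
After k=1: 24.2355.
Order-2 term: −1/720 · (0.000291588 − 0.00150263) = 1.68200e-06.
After k=2: 24.2355.
Order-3 term: 1/30240 · (9.69267e-06 − 0.000149021) = -4.60742e-09.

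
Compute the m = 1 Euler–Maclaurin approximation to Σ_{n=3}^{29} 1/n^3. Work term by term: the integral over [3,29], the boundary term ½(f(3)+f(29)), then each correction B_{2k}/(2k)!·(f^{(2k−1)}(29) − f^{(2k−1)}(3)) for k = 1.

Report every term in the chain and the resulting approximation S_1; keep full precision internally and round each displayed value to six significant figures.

S_1 ≈ 0.0765861

∫_3^29 1/x^3 dx evaluates to 0.0549610.
½[f(3) + f(29)] = ½[0.0370370 + 4.10021e-05] = 0.0185390.
So far: 0.0735000.
Correction k=1: B_{2}/2! · (f^{(1)}(29) − f^{(1)}(3)) = 1/12 · (-4.24160e-06 − (-0.0370370)) = 0.00308607.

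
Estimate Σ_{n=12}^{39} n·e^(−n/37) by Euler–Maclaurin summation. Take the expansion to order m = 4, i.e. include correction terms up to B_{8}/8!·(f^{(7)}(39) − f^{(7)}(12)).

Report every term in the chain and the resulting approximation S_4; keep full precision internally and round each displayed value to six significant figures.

Integral: ∫_12^39 x·e^(−x/37) dx = 330.784.
Boundary: ½(f(12) + f(39)) = ½(8.67619 + 13.5924) = 11.1343.
Integral + boundary = 341.918.
Order-1 term: 1/12 · (-0.0188390 − 0.488524) = -0.0422803.
After k=1: 341.876.
Order-2 term: −1/720 · (0.000495402 − 0.00141312) = 1.27460e-06.
After k=2: 341.876.
Order-3 term: 1/30240 · (7.33794e-07 − 1.80379e-06) = -3.53833e-11.
After k=3: 341.876.
Order-4 term: −1/1209600 · (8.07683e-10 − 1.88119e-09) = 8.87489e-16.

S_4 ≈ 341.876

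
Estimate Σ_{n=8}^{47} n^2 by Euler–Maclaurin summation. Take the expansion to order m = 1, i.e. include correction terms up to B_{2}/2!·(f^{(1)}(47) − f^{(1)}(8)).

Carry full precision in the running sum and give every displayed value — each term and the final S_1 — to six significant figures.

S_1 ≈ 35580.0

The integral term ∫_8^47 x^2 dx = 34437.0.
Boundary: ½(f(8) + f(47)) = ½(64.0000 + 2209.00) = 1136.50.
Running total after boundary: 35573.5.
k=1: B_{2}/(2)! × [f^{(1)}(47) − f^{(1)}(8)] = 1/12 × (94.0000 − 16.0000) = 6.50000.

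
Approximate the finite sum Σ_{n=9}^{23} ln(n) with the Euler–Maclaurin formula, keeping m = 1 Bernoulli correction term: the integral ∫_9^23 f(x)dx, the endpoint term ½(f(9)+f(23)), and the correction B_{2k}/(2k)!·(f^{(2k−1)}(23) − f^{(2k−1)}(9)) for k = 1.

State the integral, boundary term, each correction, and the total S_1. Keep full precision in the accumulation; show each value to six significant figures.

S_1 ≈ 41.0021

Integral: ∫_9^23 ln(x) dx = 38.3413.
Boundary: ½(f(9) + f(23)) = ½(2.19722 + 3.13549) = 2.66636.
Running total after boundary: 41.0077.
Order-1 term: 1/12 · (0.0434783 − 0.111111) = -0.00563607.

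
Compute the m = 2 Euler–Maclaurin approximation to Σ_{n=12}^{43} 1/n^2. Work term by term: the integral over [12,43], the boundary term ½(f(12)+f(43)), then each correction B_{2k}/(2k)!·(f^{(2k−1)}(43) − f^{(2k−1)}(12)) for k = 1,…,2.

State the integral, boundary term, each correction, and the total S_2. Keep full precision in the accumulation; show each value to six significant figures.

The integral term ∫_12^43 1/x^2 dx = 0.0600775.
½[f(12) + f(43)] = ½[0.00694444 + 0.000540833] = 0.00374264.
Integral + boundary = 0.0638202.
k=1: B_{2}/(2)! × [f^{(1)}(43) − f^{(1)}(12)] = 1/12 × (-2.51550e-05 − (-0.00115741)) = 9.43544e-05.
After k=1: 0.0639145.
k=2: B_{4}/(4)! × [f^{(3)}(43) − f^{(3)}(12)] = −1/720 × (-1.63256e-07 − (-9.64506e-05)) = -1.33732e-07.

S_2 ≈ 0.0639144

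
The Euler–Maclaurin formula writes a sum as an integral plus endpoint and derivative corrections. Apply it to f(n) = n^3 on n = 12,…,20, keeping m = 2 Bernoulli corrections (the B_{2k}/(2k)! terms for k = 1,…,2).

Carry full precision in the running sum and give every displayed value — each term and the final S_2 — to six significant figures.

∫_12^20 x^3 dx evaluates to 34816.0.
Boundary: ½(f(12) + f(20)) = ½(1728.00 + 8000.00) = 4864.00.
Integral + boundary = 39680.0.
k=1: B_{2}/(2)! × [f^{(1)}(20) − f^{(1)}(12)] = 1/12 × (1200.00 − 432.000) = 64.0000.
Running total after k=1: 39744.0.
k=2: B_{4}/(4)! × [f^{(3)}(20) − f^{(3)}(12)] = −1/720 × (6.00000 − 6.00000) = 0.00000.

S_2 ≈ 39744.0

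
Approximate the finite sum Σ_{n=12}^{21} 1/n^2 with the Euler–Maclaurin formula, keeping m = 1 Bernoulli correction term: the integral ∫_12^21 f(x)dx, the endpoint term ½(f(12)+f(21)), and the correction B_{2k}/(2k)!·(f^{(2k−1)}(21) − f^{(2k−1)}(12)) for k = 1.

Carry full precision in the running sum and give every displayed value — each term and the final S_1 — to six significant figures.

S_1 ≈ 0.0403987

∫_12^21 1/x^2 dx evaluates to 0.0357143.
½[f(12) + f(21)] = ½[0.00694444 + 0.00226757] = 0.00460601.
Running total after boundary: 0.0403203.
Correction k=1: B_{2}/2! · (f^{(1)}(21) − f^{(1)}(12)) = 1/12 · (-0.000215959 − (-0.00115741)) = 7.84540e-05.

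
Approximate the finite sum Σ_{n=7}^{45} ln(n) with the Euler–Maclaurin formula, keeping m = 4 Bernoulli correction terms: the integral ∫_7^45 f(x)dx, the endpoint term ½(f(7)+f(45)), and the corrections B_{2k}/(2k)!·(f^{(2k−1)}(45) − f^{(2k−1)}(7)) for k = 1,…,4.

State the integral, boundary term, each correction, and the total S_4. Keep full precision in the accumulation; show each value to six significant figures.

The integral term ∫_7^45 ln(x) dx = 119.678.
Endpoint term: (f(7) + f(45))/2 = (1.94591 + 3.80666)/2 = 2.87629.
So far: 122.555.
Correction k=1: B_{2}/2! · (f^{(1)}(45) − f^{(1)}(7)) = 1/12 · (0.0222222 − 0.142857) = -0.0100529.
Partial sum through k=1: 122.545.
Correction k=2: B_{4}/4! · (f^{(3)}(45) − f^{(3)}(7)) = −1/720 · (2.19479e-05 − 0.00583090) = 8.06799e-06.
Partial sum through k=2: 122.545.
Correction k=3: B_{6}/6! · (f^{(5)}(45) − f^{(5)}(7)) = 1/30240 · (1.30061e-07 − 0.00142798) = -4.72171e-08.
Partial sum through k=3: 122.545.
Correction k=4: B_{8}/8! · (f^{(7)}(45) − f^{(7)}(7)) = −1/1209600 · (1.92684e-09 − 0.000874271) = 7.22776e-10.

S_4 ≈ 122.545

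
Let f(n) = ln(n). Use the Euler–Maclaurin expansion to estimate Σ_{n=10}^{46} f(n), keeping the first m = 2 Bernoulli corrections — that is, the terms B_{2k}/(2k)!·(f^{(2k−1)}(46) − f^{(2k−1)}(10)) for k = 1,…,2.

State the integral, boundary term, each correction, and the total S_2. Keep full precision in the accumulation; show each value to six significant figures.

S_2 ≈ 120.151

Integral: ∫_10^46 ln(x) dx = 117.092.
Boundary: ½(f(10) + f(46)) = ½(2.30259 + 3.82864) = 3.06561.
Running total after boundary: 120.157.
Correction k=1: B_{2}/2! · (f^{(1)}(46) − f^{(1)}(10)) = 1/12 · (0.0217391 − 0.100000) = -0.00652174.
Running total after k=1: 120.151.
Correction k=2: B_{4}/4! · (f^{(3)}(46) − f^{(3)}(10)) = −1/720 · (2.05474e-05 − 0.00200000) = 2.74924e-06.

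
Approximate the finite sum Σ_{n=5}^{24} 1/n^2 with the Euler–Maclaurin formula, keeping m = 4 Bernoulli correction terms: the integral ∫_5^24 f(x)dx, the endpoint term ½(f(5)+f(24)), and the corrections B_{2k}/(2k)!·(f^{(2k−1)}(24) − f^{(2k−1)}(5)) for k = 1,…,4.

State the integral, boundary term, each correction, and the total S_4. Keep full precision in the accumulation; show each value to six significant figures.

The integral term ∫_5^24 1/x^2 dx = 0.158333.
½[f(5) + f(24)] = ½[0.0400000 + 0.00173611] = 0.0208681.
Integral + boundary = 0.179201.
Correction k=1: B_{2}/2! · (f^{(1)}(24) − f^{(1)}(5)) = 1/12 · (-0.000144676 − (-0.0160000)) = 0.00132128.
After k=1: 0.180523.
Correction k=2: B_{4}/4! · (f^{(3)}(24) − f^{(3)}(5)) = −1/720 · (-3.01408e-06 − (-0.00768000)) = -1.06625e-05.
After k=2: 0.180512.
Correction k=3: B_{6}/6! · (f^{(5)}(24) − f^{(5)}(5)) = 1/30240 · (-1.56983e-07 − (-0.00921600)) = 3.04757e-07.
After k=3: 0.180512.
Correction k=4: B_{8}/8! · (f^{(7)}(24) − f^{(7)}(5)) = −1/1209600 · (-1.52623e-08 − (-0.0206438)) = -1.70667e-08.

S_4 ≈ 0.180512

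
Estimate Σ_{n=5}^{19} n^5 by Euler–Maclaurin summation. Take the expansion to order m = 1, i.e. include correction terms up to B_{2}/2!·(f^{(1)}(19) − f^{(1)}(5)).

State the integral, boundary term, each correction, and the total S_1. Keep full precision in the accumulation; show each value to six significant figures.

S_1 ≈ 9.13203e+06

Integral: ∫_5^19 x^5 dx = 7.83838e+06.
½[f(5) + f(19)] = ½[3125.00 + 2.47610e+06] = 1.23961e+06.
Integral + boundary = 9.07799e+06.
Order-1 term: 1/12 · (651605 − 3125.00) = 54040.0.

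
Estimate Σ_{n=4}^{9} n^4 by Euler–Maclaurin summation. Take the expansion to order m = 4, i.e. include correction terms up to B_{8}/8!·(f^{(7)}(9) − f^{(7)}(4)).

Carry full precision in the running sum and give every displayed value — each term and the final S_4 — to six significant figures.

S_4 ≈ 15235.0

∫_4^9 x^4 dx evaluates to 11605.0.
½[f(4) + f(9)] = ½[256.000 + 6561.00] = 3408.50.
Running total after boundary: 15013.5.
Order-1 term: 1/12 · (2916.00 − 256.000) = 221.667.
Partial sum through k=1: 15235.2.
Order-2 term: −1/720 · (216.000 − 96.0000) = -0.166667.
Partial sum through k=2: 15235.0.
Order-3 term: 1/30240 · (0.00000 − 0.00000) = 0.00000.
Partial sum through k=3: 15235.0.
Order-4 term: −1/1209600 · (0.00000 − 0.00000) = 0.00000.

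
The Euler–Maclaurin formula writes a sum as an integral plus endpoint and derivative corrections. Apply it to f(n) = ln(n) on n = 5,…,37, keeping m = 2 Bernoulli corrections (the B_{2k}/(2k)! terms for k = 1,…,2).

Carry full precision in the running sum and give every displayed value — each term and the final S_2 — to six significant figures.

S_2 ≈ 96.1526

∫_5^37 ln(x) dx evaluates to 93.5568.
Endpoint term: (f(5) + f(37))/2 = (1.60944 + 3.61092)/2 = 2.61018.
So far: 96.1670.
k=1: B_{2}/(2)! × [f^{(1)}(37) − f^{(1)}(5)] = 1/12 × (0.0270270 − 0.200000) = -0.0144144.
Running total after k=1: 96.1525.
k=2: B_{4}/(4)! × [f^{(3)}(37) − f^{(3)}(5)] = −1/720 × (3.94843e-05 − 0.0160000) = 2.21674e-05.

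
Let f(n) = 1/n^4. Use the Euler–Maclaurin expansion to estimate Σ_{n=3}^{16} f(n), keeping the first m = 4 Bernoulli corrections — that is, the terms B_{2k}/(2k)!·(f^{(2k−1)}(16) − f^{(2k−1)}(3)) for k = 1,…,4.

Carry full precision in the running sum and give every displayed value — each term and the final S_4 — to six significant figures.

S_4 ≈ 0.0197485

The integral term ∫_3^16 1/x^4 dx = 0.0122643.
Endpoint term: (f(3) + f(16))/2 = (0.0123457 + 1.52588e-05)/2 = 0.00618047.
Running total after boundary: 0.0184448.
k=1: B_{2}/(2)! × [f^{(1)}(16) − f^{(1)}(3)] = 1/12 × (-3.81470e-06 − (-0.0164609)) = 0.00137142.
After k=1: 0.0198162.
k=2: B_{4}/(4)! × [f^{(3)}(16) − f^{(3)}(3)] = −1/720 × (-4.47035e-07 − (-0.0548697)) = -7.62073e-05.
After k=2: 0.0197400.
k=3: B_{6}/(6)! × [f^{(5)}(16) − f^{(5)}(3)] = 1/30240 × (-9.77889e-08 − (-0.341411)) = 1.12901e-05.
After k=3: 0.0197513.
k=4: B_{8}/(8)! × [f^{(7)}(16) − f^{(7)}(3)] = −1/1209600 × (-3.43789e-08 − (-3.41411)) = -2.82251e-06.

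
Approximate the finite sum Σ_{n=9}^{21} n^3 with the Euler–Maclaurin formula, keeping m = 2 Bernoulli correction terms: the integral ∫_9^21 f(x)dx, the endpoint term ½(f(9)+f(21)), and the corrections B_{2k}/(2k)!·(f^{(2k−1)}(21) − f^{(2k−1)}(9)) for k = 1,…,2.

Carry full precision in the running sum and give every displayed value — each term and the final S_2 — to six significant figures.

S_2 ≈ 52065.0

Integral: ∫_9^21 x^3 dx = 46980.0.
½[f(9) + f(21)] = ½[729.000 + 9261.00] = 4995.00.
Running total after boundary: 51975.0.
Correction k=1: B_{2}/2! · (f^{(1)}(21) − f^{(1)}(9)) = 1/12 · (1323.00 − 243.000) = 90.0000.
Running total after k=1: 52065.0.
Correction k=2: B_{4}/4! · (f^{(3)}(21) − f^{(3)}(9)) = −1/720 · (6.00000 − 6.00000) = 0.00000.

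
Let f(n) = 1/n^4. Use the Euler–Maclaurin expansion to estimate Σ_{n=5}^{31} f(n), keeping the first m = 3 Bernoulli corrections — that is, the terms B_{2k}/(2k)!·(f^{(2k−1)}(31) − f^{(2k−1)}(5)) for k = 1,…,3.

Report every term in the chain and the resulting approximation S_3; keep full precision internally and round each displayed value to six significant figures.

S_3 ≈ 0.00356065

The integral term ∫_5^31 1/x^4 dx = 0.00265548.
Endpoint term: (f(5) + f(31))/2 = (0.00160000 + 1.08281e-06)/2 = 0.000800541.
Running total after boundary: 0.00345602.
Order-1 term: 1/12 · (-1.39718e-07 − (-0.00128000)) = 0.000106655.
Running total after k=1: 0.00356267.
Order-2 term: −1/720 · (-4.36164e-09 − (-0.00153600)) = -2.13333e-06.
Running total after k=2: 0.00356054.
Order-3 term: 1/30240 · (-2.54164e-10 − (-0.00344064)) = 1.13778e-07.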